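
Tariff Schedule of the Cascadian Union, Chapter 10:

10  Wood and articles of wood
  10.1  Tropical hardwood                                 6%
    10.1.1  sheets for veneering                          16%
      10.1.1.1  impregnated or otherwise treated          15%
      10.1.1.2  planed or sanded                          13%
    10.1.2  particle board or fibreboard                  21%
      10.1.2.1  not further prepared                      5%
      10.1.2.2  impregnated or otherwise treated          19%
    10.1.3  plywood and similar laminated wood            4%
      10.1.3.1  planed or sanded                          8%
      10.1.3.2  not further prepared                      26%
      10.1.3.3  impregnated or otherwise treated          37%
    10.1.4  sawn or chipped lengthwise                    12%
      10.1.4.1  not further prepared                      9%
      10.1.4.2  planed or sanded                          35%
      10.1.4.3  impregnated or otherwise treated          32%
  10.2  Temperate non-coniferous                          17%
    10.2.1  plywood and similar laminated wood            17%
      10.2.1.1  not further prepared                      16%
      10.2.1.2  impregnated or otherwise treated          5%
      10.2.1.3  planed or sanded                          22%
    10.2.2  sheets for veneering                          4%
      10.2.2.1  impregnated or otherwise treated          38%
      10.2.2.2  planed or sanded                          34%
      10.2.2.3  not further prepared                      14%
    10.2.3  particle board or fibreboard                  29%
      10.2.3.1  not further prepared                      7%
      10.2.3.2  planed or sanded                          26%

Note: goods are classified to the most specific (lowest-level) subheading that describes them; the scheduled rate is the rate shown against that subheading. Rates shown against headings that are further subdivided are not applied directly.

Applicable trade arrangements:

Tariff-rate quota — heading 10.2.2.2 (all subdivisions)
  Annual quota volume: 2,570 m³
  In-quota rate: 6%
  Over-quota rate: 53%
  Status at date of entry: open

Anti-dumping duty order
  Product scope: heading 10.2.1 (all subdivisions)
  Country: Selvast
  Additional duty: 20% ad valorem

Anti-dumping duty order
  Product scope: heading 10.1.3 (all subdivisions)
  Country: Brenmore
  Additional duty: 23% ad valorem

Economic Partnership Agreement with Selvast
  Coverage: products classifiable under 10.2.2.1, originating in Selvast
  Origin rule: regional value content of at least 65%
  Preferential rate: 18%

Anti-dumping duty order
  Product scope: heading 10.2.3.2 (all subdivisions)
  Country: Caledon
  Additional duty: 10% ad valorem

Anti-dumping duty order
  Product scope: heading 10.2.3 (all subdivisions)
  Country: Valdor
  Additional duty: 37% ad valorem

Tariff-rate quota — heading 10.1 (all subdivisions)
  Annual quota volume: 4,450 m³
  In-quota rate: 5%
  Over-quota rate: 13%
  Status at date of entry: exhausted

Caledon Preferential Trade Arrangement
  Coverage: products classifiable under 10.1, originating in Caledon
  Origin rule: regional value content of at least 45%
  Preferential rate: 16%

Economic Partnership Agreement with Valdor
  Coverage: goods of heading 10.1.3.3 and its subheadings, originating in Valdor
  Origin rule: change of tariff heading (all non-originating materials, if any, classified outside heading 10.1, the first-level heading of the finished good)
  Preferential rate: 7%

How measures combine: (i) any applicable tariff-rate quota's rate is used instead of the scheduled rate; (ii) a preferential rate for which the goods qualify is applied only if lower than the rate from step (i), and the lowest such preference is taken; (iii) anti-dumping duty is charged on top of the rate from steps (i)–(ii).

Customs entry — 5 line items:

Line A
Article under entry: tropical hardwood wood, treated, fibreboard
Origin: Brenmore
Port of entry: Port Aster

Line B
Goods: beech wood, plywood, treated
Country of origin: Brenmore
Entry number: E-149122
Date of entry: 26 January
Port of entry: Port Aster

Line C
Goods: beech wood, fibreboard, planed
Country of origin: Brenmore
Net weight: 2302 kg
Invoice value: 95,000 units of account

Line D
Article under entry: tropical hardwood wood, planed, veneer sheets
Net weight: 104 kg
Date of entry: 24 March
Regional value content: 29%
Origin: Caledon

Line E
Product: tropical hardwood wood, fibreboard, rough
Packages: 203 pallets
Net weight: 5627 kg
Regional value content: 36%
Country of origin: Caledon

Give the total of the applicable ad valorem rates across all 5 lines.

Line A: tropical hardwood → 10.1; fibreboard → 10.1.2; treated → 10.1.2.2. Scheduled 19%. quota on 10.1 exhausted → over-quota 13%. → 13%.
Line B: beech → 10.2; plywood → 10.2.1; treated → 10.2.1.2. Scheduled 5%. No special measure applies. → 5%.
Line C: beech → 10.2; fibreboard → 10.2.3; planed → 10.2.3.2. Scheduled 26%. No special measure applies. → 26%.
Line D: tropical hardwood → 10.1; veneer sheets → 10.1.1; planed → 10.1.1.2. Scheduled 13%. quota on 10.1 exhausted → over-quota 13%; Caledon agreement on 10.1: RVC < 45%. → 13%.
Line E: tropical hardwood → 10.1; fibreboard → 10.1.2; rough → 10.1.2.1. Scheduled 5%. quota on 10.1 exhausted → over-quota 13%; Caledon agreement on 10.1: RVC < 45%. → 13%.
Sum: 13% + 5% + 26% + 13% + 13% = 70%.

70%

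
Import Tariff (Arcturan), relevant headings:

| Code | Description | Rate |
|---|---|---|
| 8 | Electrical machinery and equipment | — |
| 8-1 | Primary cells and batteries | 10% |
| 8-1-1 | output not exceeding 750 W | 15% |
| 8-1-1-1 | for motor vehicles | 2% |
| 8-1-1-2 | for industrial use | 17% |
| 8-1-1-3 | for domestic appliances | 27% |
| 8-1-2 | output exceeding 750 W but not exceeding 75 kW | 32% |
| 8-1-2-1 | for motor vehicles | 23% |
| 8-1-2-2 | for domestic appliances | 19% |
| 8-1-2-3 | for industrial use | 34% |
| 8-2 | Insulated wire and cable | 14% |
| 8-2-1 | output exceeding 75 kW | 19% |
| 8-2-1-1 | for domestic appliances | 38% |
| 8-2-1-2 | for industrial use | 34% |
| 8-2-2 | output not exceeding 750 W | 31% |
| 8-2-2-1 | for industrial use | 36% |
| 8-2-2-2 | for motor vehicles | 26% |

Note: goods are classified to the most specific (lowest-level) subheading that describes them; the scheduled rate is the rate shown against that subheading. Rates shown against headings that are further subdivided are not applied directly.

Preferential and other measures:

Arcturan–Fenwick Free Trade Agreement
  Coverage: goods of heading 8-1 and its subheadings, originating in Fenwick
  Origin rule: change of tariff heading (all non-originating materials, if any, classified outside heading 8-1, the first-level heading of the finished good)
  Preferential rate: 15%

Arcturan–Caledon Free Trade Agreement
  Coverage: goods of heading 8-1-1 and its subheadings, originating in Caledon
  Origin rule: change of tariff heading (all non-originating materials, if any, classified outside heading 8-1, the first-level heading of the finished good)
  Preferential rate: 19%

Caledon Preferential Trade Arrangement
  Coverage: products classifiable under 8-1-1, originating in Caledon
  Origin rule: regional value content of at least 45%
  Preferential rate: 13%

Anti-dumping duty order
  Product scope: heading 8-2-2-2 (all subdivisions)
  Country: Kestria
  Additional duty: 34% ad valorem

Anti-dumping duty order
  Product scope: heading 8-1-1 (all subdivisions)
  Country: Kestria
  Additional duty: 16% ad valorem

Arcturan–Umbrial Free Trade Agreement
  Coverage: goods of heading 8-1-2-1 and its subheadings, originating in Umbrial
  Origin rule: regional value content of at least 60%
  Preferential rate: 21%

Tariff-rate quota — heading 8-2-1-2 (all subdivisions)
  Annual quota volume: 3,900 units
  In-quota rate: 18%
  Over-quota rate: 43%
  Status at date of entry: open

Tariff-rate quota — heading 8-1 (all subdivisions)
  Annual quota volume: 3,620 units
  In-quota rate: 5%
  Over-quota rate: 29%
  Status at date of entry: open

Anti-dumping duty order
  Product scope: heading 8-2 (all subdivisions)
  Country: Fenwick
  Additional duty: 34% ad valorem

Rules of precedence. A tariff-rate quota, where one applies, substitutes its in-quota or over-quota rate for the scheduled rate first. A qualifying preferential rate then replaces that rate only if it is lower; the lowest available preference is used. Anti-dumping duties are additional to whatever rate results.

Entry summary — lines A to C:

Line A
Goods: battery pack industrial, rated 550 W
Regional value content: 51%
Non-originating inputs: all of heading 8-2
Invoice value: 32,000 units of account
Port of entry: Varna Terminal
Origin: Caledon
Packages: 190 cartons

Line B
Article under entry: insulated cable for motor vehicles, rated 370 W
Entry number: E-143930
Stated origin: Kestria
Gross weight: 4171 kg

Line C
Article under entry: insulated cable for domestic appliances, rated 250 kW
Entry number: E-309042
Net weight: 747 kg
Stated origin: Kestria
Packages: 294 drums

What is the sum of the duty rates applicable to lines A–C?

Line A: battery pack → 8-1; rated 550 W → 8-1-1; industrial → 8-1-1-2. Scheduled 17%. quota on 8-1 open → in-quota 5%; Caledon agreement on 8-1-1: CTH met → 19% available; Caledon agreement on 8-1-1: RVC ≥ 45% → 13% available; preference 13% not lower than 5% → no reduction. → 5%.
Line B: insulated cable → 8-2; rated 370 W → 8-2-2; for motor vehicles → 8-2-2-2. Scheduled 26%. anti-dumping (Kestria, 8-2-2-2): +34%; total 26% + 34% = 60%. → 60%.
Line C: insulated cable → 8-2; rated 250 kW → 8-2-1; for domestic appliances → 8-2-1-1. Scheduled 38%. No special measure applies. → 38%.
Sum: 5% + 60% + 38% = 103%.

103%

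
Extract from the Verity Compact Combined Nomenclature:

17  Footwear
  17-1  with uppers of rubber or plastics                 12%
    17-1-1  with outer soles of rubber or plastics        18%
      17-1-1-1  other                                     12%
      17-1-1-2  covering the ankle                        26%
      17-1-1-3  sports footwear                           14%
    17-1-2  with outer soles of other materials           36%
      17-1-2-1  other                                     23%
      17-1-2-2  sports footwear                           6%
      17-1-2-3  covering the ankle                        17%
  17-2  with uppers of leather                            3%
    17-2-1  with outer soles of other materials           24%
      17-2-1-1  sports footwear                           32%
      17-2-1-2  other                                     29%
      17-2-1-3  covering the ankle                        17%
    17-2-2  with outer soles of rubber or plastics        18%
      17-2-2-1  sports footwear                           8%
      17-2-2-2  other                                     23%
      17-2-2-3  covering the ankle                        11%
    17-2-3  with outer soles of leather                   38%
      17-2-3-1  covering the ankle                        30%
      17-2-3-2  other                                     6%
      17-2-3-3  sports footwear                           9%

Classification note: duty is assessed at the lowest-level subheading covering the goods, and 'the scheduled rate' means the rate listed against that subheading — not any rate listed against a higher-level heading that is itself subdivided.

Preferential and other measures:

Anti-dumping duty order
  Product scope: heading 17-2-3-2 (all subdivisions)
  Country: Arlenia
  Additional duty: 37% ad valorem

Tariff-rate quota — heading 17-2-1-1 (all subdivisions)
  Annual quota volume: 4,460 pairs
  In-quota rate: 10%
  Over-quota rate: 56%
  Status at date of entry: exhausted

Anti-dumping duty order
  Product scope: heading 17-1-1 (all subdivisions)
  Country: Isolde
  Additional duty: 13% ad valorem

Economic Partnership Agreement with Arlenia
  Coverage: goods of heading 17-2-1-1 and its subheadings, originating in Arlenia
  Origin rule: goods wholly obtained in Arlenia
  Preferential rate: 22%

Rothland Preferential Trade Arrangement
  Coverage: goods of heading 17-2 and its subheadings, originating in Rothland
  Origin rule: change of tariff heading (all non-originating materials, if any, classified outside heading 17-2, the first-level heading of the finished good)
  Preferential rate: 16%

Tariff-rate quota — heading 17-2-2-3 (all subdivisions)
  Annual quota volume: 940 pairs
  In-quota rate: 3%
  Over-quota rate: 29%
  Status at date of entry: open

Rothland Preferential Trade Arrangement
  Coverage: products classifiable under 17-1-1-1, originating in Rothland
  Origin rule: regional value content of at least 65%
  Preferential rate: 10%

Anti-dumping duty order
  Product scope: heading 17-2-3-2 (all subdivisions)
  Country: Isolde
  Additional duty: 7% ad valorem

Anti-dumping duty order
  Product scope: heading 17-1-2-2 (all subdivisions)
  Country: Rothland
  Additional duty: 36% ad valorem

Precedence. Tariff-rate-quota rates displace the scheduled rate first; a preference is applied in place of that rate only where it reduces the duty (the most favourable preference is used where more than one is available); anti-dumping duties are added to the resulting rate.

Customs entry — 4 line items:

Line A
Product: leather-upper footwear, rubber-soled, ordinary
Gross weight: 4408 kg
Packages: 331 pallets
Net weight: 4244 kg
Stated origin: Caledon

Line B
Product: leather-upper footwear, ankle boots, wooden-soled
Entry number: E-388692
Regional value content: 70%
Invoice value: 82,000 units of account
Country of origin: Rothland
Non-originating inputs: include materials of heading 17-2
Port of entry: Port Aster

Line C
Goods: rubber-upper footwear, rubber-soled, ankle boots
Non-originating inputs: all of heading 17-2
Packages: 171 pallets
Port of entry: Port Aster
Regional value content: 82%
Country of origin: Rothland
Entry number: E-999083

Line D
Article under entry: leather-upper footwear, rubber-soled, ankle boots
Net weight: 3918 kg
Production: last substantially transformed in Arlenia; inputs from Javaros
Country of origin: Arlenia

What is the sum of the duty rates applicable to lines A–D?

Line A: leather-upper → 17-2; rubber-soled → 17-2-2; ordinary → 17-2-2-2. Scheduled 23%. No special measure applies. → 23%.
Line B: leather-upper → 17-2; wooden-soled → 17-2-1; ankle boots → 17-2-1-3. Scheduled 17%. Rothland agreement on 17-2: CTH not met; Rothland agreement on 17-1-1-1: 17-2-1-3 not covered. → 17%.
Line C: rubber-upper → 17-1; rubber-soled → 17-1-1; ankle boots → 17-1-1-2. Scheduled 26%. Rothland agreement on 17-2: 17-1-1-2 not covered; Rothland agreement on 17-1-1-1: 17-1-1-2 not covered. → 26%.
Line D: leather-upper → 17-2; rubber-soled → 17-2-2; ankle boots → 17-2-2-3. Scheduled 11%. quota on 17-2-2-3 open → in-quota 3%; Arlenia agreement on 17-2-1-1: 17-2-2-3 not covered. → 3%.
Sum: 23% + 17% + 26% + 3% = 69%.

69%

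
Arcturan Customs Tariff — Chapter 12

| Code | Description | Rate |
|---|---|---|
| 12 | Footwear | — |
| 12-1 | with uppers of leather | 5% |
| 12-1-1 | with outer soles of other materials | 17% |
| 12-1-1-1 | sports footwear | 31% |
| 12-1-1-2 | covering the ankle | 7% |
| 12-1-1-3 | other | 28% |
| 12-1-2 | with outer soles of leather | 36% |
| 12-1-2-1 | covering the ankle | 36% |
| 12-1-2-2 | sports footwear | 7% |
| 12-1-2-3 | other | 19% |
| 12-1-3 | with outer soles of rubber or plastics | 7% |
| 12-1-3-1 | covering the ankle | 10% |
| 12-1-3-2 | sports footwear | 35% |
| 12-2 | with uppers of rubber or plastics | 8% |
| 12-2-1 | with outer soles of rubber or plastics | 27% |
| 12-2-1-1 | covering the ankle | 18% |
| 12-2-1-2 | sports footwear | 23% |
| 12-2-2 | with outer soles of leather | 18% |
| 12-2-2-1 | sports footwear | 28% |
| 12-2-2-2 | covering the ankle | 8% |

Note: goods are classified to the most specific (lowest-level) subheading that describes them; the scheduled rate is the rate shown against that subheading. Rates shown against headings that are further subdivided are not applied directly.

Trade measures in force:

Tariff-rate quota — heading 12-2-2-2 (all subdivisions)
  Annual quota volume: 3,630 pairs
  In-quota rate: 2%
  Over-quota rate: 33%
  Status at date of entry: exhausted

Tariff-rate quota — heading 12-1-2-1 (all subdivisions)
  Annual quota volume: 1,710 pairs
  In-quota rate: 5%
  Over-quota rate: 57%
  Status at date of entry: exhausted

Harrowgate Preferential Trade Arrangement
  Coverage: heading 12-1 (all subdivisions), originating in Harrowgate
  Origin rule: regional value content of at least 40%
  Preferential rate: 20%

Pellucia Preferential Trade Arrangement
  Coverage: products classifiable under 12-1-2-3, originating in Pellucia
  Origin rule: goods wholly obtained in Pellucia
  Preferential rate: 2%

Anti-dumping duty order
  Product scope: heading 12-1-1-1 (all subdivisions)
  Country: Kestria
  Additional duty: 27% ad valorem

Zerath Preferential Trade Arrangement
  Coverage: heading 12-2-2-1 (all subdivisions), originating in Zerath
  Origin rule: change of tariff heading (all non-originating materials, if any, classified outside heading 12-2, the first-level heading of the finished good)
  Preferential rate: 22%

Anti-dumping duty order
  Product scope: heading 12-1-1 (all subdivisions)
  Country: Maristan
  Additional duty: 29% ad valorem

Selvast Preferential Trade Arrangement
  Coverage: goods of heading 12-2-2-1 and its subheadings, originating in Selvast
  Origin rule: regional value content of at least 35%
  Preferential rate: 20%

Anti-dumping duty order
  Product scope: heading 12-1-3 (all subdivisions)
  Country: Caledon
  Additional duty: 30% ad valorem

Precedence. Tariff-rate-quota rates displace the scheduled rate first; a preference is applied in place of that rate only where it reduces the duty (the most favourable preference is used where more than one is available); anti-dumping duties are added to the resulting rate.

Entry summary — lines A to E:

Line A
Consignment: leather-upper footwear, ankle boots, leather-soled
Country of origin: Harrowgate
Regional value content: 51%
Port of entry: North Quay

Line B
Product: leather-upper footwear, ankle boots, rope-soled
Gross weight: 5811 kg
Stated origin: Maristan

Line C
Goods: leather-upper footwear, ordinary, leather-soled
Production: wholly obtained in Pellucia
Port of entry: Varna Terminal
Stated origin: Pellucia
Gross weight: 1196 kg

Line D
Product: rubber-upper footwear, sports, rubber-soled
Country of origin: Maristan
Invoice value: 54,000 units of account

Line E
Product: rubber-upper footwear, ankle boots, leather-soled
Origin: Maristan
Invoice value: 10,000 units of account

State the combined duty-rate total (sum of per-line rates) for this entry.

Line A: leather-upper → 12-1; leather-soled → 12-1-2; ankle boots → 12-1-2-1. Scheduled 36%. quota on 12-1-2-1 exhausted → over-quota 57%; Harrowgate agreement on 12-1: RVC ≥ 40% → 20% available; preferential 20%. → 20%.
Line B: leather-upper → 12-1; rope-soled → 12-1-1; ankle boots → 12-1-1-2. Scheduled 7%. anti-dumping (Maristan, 12-1-1): +29%; total 7% + 29% = 36%. → 36%.
Line C: leather-upper → 12-1; leather-soled → 12-1-2; ordinary → 12-1-2-3. Scheduled 19%. Pellucia agreement on 12-1-2-3: wholly obtained → 2% available; preferential 2%. → 2%.
Line D: rubber-upper → 12-2; rubber-soled → 12-2-1; sports → 12-2-1-2. Scheduled 23%. No special measure applies. → 23%.
Line E: rubber-upper → 12-2; leather-soled → 12-2-2; ankle boots → 12-2-2-2. Scheduled 8%. quota on 12-2-2-2 exhausted → over-quota 33%. → 33%.
Sum: 20% + 36% + 2% + 23% + 33% = 114%.

114%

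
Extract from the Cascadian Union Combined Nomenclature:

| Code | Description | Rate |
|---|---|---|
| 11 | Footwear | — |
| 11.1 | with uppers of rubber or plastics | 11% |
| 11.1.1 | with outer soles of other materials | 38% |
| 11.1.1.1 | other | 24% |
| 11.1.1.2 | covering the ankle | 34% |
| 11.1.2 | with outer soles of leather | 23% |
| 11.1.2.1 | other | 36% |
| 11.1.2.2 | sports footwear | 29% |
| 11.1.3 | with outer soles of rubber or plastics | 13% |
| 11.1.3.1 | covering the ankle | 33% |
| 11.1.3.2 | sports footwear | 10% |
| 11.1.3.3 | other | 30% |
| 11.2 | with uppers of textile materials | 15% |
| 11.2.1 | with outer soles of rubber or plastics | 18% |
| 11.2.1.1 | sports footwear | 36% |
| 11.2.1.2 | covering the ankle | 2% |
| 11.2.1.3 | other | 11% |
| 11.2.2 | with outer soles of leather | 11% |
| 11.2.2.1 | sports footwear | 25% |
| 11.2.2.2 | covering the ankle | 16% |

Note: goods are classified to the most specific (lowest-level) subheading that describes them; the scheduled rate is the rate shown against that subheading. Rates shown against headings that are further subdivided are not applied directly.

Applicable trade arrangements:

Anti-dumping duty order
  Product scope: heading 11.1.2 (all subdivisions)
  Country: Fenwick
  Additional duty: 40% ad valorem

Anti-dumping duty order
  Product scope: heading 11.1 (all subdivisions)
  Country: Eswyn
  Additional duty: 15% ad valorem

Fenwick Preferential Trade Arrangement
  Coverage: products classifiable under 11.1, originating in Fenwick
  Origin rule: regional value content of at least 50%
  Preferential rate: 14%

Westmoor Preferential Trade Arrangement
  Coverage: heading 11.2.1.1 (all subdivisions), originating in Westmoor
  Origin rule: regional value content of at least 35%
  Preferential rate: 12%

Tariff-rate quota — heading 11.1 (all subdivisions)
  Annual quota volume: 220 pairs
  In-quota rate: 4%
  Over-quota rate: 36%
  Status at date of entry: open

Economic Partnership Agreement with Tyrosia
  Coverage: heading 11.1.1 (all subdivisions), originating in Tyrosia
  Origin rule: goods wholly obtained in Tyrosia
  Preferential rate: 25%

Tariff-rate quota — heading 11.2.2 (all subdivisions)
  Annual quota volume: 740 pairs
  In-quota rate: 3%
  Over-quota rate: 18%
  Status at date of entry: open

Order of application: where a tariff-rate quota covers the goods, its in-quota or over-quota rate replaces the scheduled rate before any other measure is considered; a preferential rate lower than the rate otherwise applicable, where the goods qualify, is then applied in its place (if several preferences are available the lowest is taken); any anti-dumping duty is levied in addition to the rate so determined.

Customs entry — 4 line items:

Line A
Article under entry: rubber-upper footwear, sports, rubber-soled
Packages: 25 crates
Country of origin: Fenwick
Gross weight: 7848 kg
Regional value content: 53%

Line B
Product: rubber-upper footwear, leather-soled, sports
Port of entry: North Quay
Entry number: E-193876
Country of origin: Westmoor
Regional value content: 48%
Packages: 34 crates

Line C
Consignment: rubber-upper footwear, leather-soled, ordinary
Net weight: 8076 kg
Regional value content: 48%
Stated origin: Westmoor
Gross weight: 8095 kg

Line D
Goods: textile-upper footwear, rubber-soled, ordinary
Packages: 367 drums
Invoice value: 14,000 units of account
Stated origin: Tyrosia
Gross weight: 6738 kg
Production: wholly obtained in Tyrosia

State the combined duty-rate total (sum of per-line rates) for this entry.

Line A: rubber-upper → 11.1; rubber-soled → 11.1.3; sports → 11.1.3.2. Scheduled 10%. quota on 11.1 open → in-quota 4%; Fenwick agreement on 11.1: RVC ≥ 50% → 14% available; preference 14% not lower than 4% → no reduction. → 4%.
Line B: rubber-upper → 11.1; leather-soled → 11.1.2; sports → 11.1.2.2. Scheduled 29%. quota on 11.1 open → in-quota 4%; Westmoor agreement on 11.2.1.1: 11.1.2.2 not covered. → 4%.
Line C: rubber-upper → 11.1; leather-soled → 11.1.2; ordinary → 11.1.2.1. Scheduled 36%. quota on 11.1 open → in-quota 4%; Westmoor agreement on 11.2.1.1: 11.1.2.1 not covered. → 4%.
Line D: textile-upper → 11.2; rubber-soled → 11.2.1; ordinary → 11.2.1.3. Scheduled 11%. Tyrosia agreement on 11.1.1: 11.2.1.3 not covered. → 11%.
Sum: 4% + 4% + 4% + 11% = 23%.

23%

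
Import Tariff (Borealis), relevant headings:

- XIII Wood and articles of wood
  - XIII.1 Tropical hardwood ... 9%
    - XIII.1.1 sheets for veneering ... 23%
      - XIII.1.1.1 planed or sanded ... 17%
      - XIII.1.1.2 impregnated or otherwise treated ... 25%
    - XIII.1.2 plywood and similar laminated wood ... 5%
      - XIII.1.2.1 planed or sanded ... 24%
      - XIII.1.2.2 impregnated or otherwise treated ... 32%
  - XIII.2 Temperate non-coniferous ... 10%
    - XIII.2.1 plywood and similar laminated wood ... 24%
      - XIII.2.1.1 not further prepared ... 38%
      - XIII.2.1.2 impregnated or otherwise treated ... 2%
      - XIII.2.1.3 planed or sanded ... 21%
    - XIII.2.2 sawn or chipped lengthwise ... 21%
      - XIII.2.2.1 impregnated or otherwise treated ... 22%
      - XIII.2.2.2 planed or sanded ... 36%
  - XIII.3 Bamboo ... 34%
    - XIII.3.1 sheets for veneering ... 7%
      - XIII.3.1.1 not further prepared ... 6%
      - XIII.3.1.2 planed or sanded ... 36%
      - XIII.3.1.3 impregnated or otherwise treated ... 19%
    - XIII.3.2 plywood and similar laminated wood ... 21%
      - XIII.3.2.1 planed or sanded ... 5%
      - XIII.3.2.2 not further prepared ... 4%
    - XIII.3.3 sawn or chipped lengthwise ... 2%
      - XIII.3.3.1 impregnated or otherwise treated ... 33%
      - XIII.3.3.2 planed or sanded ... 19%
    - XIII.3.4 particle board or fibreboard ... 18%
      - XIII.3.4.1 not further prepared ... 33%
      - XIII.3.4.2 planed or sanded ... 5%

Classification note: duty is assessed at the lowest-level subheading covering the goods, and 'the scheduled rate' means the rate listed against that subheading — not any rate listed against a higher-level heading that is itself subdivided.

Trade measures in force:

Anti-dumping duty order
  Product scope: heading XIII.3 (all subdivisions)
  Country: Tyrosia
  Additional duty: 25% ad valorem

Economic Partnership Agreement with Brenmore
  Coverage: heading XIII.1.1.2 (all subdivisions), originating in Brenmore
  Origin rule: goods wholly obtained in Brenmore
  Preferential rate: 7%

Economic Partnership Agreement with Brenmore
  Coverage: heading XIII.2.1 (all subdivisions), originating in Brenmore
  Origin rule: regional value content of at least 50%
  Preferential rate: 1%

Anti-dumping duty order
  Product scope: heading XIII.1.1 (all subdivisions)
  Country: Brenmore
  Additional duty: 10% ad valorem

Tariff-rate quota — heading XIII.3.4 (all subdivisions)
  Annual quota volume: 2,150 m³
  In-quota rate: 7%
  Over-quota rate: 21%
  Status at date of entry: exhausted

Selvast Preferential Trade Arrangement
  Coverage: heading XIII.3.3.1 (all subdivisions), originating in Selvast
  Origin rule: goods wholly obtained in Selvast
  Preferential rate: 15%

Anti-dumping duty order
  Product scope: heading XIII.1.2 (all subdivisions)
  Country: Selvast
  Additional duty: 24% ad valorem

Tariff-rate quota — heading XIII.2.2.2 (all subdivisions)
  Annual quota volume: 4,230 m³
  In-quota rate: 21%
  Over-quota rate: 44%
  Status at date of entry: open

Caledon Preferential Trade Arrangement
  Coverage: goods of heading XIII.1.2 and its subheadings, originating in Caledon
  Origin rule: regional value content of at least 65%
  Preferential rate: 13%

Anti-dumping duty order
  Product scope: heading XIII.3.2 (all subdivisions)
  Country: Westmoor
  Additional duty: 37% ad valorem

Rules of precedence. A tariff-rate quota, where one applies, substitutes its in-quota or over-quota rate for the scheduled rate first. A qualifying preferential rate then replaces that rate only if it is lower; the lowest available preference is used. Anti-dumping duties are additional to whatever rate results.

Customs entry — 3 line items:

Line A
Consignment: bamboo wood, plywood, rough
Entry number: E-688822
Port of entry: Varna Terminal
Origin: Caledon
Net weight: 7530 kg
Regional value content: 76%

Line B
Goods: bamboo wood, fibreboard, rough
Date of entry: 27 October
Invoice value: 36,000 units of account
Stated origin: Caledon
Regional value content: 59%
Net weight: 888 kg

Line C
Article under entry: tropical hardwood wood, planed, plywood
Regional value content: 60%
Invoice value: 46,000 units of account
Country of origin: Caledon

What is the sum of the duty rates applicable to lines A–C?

Line A: bamboo → XIII.3; plywood → XIII.3.2; rough → XIII.3.2.2. Scheduled 4%. Caledon agreement on XIII.1.2: XIII.3.2.2 not covered. → 4%.
Line B: bamboo → XIII.3; fibreboard → XIII.3.4; rough → XIII.3.4.1. Scheduled 33%. quota on XIII.3.4 exhausted → over-quota 21%; Caledon agreement on XIII.1.2: XIII.3.4.1 not covered. → 21%.
Line C: tropical hardwood → XIII.1; plywood → XIII.1.2; planed → XIII.1.2.1. Scheduled 24%. Caledon agreement on XIII.1.2: RVC < 65%. → 24%.
Sum: 4% + 21% + 24% = 49%.

49%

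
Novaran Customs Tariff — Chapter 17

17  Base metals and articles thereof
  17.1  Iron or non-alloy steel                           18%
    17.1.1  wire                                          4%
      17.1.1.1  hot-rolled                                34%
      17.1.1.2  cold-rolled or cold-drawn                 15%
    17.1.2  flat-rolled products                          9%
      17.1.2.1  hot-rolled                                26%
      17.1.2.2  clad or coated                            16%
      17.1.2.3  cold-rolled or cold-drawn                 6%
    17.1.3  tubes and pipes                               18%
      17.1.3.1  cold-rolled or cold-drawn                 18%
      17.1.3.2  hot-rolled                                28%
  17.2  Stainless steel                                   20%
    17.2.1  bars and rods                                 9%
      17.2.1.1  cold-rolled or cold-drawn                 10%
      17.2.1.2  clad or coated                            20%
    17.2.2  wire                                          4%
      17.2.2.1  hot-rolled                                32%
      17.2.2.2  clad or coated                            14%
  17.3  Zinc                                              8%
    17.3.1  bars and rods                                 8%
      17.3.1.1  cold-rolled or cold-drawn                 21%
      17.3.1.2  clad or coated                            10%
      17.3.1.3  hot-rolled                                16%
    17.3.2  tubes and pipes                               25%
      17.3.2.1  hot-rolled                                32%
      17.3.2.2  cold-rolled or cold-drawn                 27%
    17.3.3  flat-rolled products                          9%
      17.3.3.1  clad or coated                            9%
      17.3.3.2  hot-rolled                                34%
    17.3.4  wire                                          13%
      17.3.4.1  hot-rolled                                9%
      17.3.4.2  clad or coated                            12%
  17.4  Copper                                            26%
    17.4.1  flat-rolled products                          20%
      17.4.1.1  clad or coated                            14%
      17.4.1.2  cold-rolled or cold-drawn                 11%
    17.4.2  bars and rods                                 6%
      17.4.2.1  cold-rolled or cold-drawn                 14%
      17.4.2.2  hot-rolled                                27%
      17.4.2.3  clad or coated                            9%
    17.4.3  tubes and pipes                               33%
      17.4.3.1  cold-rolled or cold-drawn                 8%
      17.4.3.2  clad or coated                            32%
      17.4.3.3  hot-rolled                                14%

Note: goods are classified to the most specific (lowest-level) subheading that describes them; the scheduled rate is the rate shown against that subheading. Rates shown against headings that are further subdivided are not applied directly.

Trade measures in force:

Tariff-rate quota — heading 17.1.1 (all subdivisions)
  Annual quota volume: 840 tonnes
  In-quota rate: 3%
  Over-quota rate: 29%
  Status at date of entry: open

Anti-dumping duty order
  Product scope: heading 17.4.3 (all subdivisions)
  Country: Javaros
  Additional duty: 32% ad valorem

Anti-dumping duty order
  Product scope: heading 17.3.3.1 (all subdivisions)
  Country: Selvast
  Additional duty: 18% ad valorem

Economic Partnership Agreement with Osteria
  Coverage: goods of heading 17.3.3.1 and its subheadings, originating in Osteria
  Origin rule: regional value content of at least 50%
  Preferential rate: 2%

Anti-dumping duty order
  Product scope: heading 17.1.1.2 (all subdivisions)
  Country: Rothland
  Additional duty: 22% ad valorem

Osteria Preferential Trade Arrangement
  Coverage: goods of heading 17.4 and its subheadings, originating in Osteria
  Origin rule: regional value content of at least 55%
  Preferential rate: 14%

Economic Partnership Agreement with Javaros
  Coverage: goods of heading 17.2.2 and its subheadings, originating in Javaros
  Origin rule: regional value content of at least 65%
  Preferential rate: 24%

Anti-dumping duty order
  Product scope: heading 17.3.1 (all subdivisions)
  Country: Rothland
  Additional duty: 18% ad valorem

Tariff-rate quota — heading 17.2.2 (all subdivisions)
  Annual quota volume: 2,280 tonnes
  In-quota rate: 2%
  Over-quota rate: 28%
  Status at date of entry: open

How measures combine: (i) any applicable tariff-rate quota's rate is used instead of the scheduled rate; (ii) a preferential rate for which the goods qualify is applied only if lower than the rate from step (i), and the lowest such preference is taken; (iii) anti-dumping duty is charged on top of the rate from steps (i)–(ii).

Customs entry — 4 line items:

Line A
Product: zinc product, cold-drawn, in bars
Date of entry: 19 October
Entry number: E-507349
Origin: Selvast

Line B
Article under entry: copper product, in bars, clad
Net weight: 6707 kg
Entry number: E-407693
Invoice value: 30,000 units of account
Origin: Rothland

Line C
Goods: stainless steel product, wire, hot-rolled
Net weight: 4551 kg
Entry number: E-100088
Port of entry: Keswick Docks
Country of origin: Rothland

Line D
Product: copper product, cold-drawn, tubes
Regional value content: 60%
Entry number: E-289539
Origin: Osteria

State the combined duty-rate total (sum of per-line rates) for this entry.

40%

Line A: zinc → 17.3; in bars → 17.3.1; cold-drawn → 17.3.1.1. Scheduled 21%. No special measure applies. → 21%.
Line B: copper → 17.4; in bars → 17.4.2; clad → 17.4.2.3. Scheduled 9%. No special measure applies. → 9%.
Line C: stainless steel → 17.2; wire → 17.2.2; hot-rolled → 17.2.2.1. Scheduled 32%. quota on 17.2.2 open → in-quota 2%. → 2%.
Line D: copper → 17.4; tubes → 17.4.3; cold-drawn → 17.4.3.1. Scheduled 8%. Osteria agreement on 17.3.3.1: 17.4.3.1 not covered; Osteria agreement on 17.4: RVC ≥ 55% → 14% available; preference 14% not lower than 8% → no reduction. → 8%.
Sum: 21% + 9% + 2% + 8% = 40%.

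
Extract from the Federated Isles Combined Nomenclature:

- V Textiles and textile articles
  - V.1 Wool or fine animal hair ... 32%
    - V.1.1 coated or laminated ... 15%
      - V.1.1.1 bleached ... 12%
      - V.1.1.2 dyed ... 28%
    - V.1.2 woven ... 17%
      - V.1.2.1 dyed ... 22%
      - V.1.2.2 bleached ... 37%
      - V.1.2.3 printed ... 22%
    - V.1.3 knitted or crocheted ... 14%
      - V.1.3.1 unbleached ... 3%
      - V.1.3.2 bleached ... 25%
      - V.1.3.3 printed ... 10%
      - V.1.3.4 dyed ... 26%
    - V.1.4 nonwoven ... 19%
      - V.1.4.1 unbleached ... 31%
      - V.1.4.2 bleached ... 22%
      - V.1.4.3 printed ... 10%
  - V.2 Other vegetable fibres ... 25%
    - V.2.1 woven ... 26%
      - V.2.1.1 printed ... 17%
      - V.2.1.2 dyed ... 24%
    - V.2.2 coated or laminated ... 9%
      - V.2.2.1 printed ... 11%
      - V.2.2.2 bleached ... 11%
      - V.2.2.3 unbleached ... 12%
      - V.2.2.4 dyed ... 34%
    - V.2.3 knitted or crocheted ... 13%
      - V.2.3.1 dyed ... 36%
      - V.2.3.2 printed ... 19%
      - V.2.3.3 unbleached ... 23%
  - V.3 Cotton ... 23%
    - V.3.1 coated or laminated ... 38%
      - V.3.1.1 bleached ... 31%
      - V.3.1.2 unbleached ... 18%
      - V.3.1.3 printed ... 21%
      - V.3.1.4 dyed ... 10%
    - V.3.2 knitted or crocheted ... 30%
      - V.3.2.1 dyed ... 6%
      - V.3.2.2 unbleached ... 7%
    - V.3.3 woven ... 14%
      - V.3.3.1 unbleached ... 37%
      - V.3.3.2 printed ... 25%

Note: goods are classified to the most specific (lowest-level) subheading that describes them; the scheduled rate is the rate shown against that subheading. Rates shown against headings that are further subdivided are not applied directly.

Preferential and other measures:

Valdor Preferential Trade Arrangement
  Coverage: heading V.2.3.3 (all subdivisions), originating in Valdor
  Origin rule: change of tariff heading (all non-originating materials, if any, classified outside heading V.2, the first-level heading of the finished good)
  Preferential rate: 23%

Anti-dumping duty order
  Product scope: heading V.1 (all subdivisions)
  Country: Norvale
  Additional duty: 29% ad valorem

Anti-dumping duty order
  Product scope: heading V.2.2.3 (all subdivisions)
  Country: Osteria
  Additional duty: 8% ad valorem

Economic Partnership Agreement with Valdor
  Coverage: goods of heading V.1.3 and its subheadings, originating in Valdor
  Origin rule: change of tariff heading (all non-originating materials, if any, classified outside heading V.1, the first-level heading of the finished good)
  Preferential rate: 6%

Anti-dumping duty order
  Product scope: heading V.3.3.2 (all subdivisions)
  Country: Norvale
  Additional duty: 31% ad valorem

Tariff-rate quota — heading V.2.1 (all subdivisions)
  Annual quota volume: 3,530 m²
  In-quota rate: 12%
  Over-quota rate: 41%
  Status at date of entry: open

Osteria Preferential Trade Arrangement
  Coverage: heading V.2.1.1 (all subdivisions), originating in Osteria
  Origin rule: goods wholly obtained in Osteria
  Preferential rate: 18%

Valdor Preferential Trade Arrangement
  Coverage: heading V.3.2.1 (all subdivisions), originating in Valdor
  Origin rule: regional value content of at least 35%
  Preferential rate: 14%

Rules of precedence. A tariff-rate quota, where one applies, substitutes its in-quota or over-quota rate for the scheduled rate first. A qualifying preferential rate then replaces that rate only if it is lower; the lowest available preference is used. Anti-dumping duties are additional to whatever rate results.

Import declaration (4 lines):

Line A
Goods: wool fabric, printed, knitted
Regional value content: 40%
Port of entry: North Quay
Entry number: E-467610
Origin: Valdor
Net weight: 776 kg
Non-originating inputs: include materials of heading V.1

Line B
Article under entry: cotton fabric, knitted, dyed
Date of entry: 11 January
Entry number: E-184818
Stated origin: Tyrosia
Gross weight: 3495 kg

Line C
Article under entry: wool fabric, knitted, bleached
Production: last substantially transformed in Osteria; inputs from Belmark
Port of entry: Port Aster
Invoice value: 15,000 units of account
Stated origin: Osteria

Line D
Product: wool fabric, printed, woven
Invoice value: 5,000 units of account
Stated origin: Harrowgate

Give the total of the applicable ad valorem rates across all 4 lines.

63%

Line A: wool → V.1; knitted → V.1.3; printed → V.1.3.3. Scheduled 10%. Valdor agreement on V.2.3.3: V.1.3.3 not covered; Valdor agreement on V.1.3: CTH not met; Valdor agreement on V.3.2.1: V.1.3.3 not covered. → 10%.
Line B: cotton → V.3; knitted → V.3.2; dyed → V.3.2.1. Scheduled 6%. No special measure applies. → 6%.
Line C: wool → V.1; knitted → V.1.3; bleached → V.1.3.2. Scheduled 25%. Osteria agreement on V.2.1.1: V.1.3.2 not covered. → 25%.
Line D: wool → V.1; woven → V.1.2; printed → V.1.2.3. Scheduled 22%. No special measure applies. → 22%.
Sum: 10% + 6% + 25% + 22% = 63%.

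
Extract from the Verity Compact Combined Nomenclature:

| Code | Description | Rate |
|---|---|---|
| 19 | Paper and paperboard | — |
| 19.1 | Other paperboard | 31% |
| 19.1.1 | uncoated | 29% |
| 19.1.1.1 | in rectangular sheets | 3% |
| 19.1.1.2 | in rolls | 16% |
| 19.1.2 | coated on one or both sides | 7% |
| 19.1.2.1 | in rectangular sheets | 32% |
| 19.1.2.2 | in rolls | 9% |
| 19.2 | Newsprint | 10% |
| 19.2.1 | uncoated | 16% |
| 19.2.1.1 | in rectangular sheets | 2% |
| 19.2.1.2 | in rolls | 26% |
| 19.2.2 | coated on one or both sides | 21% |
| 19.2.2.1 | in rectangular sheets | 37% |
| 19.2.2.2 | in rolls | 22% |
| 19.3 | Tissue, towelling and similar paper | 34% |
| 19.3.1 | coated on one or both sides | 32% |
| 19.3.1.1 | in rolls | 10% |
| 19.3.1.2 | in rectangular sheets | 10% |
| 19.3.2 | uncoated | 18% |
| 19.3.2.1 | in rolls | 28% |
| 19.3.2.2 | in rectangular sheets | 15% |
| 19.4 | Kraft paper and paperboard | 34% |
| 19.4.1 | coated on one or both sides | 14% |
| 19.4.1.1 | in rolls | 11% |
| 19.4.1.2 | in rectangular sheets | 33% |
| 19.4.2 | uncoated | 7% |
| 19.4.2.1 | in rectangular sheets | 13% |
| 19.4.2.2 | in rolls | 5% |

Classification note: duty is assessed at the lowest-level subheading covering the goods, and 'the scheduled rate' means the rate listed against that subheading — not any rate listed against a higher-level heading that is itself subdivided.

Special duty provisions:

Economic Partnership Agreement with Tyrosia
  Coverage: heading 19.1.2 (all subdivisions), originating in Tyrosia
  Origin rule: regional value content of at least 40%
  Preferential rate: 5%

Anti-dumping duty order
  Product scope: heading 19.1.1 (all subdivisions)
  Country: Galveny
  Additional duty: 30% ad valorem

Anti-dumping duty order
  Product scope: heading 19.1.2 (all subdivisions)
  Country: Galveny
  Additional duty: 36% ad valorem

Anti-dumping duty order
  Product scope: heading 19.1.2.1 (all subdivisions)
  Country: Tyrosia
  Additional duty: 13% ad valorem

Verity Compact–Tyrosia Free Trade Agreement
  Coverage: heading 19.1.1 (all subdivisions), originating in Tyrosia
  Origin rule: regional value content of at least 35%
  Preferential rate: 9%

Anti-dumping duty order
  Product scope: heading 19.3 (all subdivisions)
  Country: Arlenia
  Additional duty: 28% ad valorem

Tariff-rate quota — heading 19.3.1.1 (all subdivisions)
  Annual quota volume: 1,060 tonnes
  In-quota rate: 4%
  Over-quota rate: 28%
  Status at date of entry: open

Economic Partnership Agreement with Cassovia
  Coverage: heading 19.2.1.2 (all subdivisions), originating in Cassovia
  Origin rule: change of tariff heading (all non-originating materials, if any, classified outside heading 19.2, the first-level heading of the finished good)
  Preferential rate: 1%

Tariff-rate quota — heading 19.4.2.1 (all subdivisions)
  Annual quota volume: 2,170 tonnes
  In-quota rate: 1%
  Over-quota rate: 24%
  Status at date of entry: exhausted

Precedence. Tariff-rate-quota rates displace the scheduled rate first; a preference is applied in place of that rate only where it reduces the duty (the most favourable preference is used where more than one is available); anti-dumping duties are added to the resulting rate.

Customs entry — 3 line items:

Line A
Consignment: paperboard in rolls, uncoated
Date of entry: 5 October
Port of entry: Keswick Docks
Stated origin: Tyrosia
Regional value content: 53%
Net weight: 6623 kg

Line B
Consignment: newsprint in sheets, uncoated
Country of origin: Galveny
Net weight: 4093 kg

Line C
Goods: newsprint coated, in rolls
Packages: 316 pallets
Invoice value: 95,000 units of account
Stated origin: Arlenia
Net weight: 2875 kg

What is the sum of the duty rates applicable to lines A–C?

33%

Line A: paperboard → 19.1; uncoated → 19.1.1; in rolls → 19.1.1.2. Scheduled 16%. Tyrosia agreement on 19.1.2: 19.1.1.2 not covered; Tyrosia agreement on 19.1.1: RVC ≥ 35% → 9% available; preferential 9%. → 9%.
Line B: newsprint → 19.2; uncoated → 19.2.1; in sheets → 19.2.1.1. Scheduled 2%. No special measure applies. → 2%.
Line C: newsprint → 19.2; coated → 19.2.2; in rolls → 19.2.2.2. Scheduled 22%. No special measure applies. → 22%.
Sum: 9% + 2% + 22% = 33%.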